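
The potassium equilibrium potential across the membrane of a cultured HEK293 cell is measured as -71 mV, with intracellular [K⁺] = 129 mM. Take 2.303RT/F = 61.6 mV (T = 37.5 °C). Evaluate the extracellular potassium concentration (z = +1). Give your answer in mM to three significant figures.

Nernst: E = (61.6/1) · log₁₀([out]/[in]), so log₁₀([out]/[in]) = -71.0 × 1 / 61.6 = -1.1526.
[out]/[in] = 10^(-1.1526) = 0.07037.
[out] = 0.07037 × 129 = 9.078 mM.

9.08 mM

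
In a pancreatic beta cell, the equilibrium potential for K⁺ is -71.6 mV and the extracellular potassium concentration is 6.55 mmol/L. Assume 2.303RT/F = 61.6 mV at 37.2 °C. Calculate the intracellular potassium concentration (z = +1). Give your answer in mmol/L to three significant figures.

Nernst: E = (61.6/1) · log₁₀([out]/[in]), so log₁₀([out]/[in]) = -71.6 × 1 / 61.6 = -1.1623.
[out]/[in] = 10^(-1.1623) = 0.06881.
[in] = 6.55 / 0.06881 = 95.19 mmol/L.

95.2 mmol/L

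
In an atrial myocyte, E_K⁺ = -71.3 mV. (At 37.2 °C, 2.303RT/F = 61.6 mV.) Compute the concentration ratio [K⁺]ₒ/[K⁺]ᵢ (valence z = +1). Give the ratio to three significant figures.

0.0696

log₁₀([out]/[in]) = E·z/(61.6) = -71.3 × 1 / 61.6 = -1.1575
[out]/[in] = 10^(-1.1575) = 0.06959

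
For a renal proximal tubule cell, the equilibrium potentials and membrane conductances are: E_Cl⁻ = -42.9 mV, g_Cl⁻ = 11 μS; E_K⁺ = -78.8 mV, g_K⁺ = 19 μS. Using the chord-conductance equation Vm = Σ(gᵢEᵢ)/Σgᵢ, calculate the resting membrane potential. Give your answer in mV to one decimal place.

-65.6 mV

Σ gᵢEᵢ = 11·(-42.9) + 19·(-78.8) = -1969.10
Σ gᵢ = 11 + 19 = 30
Vm = -1969.10 / 30 = -65.64 mV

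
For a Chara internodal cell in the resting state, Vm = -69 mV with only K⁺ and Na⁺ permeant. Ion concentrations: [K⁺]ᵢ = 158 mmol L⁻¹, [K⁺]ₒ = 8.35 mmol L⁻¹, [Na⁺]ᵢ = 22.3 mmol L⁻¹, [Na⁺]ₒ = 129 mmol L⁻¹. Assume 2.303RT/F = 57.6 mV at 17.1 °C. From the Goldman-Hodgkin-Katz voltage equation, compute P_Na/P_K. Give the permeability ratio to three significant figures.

Let α = P_Na/P_K. GHK: Vm = 57.6·log₁₀[(Kₒ + α·Naₒ)/(Kᵢ + α·Naᵢ)].
10^(Vm/57.6) = 10^(-69.0/57.6) = 0.063399
So 0.063399·(Kᵢ + α·Naᵢ) = Kₒ + α·Naₒ → α = (0.063399·158.0 − 8.35) / (129.0 − 0.063399·22.3)
α = (10.02 − 8.35) / (129.0 − 1.414) = 1.667/127.6 = 0.01307

0.0131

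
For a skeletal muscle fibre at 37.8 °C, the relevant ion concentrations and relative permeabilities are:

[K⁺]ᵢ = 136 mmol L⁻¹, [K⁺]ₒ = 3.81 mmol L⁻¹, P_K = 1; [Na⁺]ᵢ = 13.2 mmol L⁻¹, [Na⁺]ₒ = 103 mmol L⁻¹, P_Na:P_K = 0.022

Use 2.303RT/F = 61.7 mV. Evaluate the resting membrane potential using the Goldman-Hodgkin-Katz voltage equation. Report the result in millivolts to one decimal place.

-83.3 mV

Vm = 61.7 · log₁₀[(Σ P·[cation]ₒ + Σ P·[anion]ᵢ) / (Σ P·[cation]ᵢ + Σ P·[anion]ₒ)]
Numerator = 1×3.81 + 0.022×103 = 6.076
Denominator = 1×136 + 0.022×13.2 = 136.3
Vm = 61.7 · log₁₀(0.044581) = 61.7 × (-1.3508) = -83.35 mV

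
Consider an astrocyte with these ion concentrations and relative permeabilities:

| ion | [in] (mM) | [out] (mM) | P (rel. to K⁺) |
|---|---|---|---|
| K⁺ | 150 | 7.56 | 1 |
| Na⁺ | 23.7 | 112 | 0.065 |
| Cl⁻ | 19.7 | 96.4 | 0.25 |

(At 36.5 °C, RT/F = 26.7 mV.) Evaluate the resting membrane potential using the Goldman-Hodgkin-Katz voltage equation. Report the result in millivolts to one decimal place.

-58.3 mV

Vm = 26.7 · ln[(Σ P·[cation]ₒ + Σ P·[anion]ᵢ) / (Σ P·[cation]ᵢ + Σ P·[anion]ₒ)]
Numerator = 1×7.56 + 0.065×112 + 0.25×19.7 = 19.77
Denominator = 1×150 + 0.065×23.7 + 0.25×96.4 = 175.6
Vm = 26.7 · ln(0.11253) = 26.7 × (-2.1845) = -58.33 mV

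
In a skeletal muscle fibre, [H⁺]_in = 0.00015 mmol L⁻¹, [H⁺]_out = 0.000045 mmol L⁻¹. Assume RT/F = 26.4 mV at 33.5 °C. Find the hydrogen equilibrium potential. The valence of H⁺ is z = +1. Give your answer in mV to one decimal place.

E = (26.4/z) · ln([H⁺]_out/[H⁺]_in) with z = +1.
= (26.4/1) · ln(0.000045/0.00015) = 26.40 · ln(0.3)
= 26.40 · (-1.2040) = -31.78 mV

-31.8 mV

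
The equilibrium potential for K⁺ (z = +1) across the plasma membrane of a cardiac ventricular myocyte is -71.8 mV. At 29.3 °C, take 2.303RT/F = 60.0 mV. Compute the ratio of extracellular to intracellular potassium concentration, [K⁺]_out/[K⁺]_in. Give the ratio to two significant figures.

0.064

log₁₀([out]/[in]) = E·z/(60.0) = -71.8 × 1 / 60.0 = -1.1967
[out]/[in] = 10^(-1.1967) = 0.06358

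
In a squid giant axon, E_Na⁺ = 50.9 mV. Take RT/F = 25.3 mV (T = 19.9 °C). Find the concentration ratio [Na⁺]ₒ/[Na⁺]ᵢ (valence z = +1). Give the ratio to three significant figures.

7.48

ln([out]/[in]) = E·z/(25.3) = 50.9 × 1 / 25.3 = 2.0119
[out]/[in] = e^(2.0119) = 7.477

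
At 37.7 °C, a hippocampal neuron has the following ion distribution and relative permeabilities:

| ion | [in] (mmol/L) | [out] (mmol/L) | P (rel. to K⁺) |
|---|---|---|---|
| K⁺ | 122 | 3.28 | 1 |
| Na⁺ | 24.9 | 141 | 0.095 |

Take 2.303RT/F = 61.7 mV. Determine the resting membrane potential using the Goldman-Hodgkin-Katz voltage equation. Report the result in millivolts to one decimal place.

-53.8 mV

Vm = 61.7 · log₁₀[(Σ P·[cation]ₒ + Σ P·[anion]ᵢ) / (Σ P·[cation]ᵢ + Σ P·[anion]ₒ)]
Numerator = 1×3.28 + 0.095×141 = 16.68
Denominator = 1×122 + 0.095×24.9 = 124.4
Vm = 61.7 · log₁₀(0.13408) = 61.7 × (-0.8726) = -53.84 mV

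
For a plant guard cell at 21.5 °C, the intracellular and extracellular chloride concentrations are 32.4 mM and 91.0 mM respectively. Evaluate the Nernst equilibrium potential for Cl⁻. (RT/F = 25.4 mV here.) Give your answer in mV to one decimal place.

-26.2 mV

E = (25.4/z) · ln([Cl⁻]_out/[Cl⁻]_in) with z = -1.
For an anion, dividing by z = -1 reverses the sign.
= (25.4/-1) · ln(91.0/32.4) = -25.40 · ln(2.809)
= -25.40 · (1.0327) = -26.23 mV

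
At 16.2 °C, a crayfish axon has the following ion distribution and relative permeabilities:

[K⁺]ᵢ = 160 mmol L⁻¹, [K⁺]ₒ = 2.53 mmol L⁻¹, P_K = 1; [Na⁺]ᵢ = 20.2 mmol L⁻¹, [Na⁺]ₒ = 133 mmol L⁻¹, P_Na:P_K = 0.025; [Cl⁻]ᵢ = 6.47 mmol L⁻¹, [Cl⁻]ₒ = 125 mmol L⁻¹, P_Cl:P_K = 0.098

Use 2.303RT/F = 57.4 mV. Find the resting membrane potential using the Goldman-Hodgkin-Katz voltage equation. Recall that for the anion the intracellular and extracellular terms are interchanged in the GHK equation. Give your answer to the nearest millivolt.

Vm = 57.4 · log₁₀[(Σ P·[cation]ₒ + Σ P·[anion]ᵢ) / (Σ P·[cation]ᵢ + Σ P·[anion]ₒ)]
Numerator = 1×2.53 + 0.025×133 + 0.098×6.47 = 6.489
Denominator = 1×160 + 0.025×20.2 + 0.098×125 = 172.8
Vm = 57.4 · log₁₀(0.037562) = 57.4 × (-1.4252) = -81.81 mV

-82 mV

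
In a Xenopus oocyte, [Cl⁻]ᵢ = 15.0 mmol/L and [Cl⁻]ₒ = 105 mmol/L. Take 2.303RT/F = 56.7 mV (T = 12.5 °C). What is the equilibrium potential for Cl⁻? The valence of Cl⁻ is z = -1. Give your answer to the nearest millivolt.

E = (56.7/z) · log₁₀([Cl⁻]_out/[Cl⁻]_in) with z = -1.
For an anion, dividing by z = -1 reverses the sign.
= (56.7/-1) · log₁₀(105/15.0) = -56.70 · log₁₀(7)
= -56.70 · (0.8451) = -47.92 mV

-48 mV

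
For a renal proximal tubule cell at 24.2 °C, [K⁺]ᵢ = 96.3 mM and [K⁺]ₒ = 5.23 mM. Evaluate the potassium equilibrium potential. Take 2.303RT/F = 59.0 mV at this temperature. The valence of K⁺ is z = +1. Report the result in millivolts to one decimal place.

-74.6 mV

E = (59.0/z) · log₁₀([K⁺]_out/[K⁺]_in) with z = +1.
= (59.0/1) · log₁₀(5.23/96.3) = 59.00 · log₁₀(0.05431)
= 59.00 · (-1.2651) = -74.64 mV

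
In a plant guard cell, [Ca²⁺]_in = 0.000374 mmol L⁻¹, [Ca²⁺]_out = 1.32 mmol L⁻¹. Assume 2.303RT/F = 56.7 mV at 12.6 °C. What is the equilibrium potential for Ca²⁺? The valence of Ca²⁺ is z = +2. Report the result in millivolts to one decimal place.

100.6 mV

E = (56.7/z) · log₁₀([Ca²⁺]_out/[Ca²⁺]_in) with z = +2.
= (56.7/2) · log₁₀(1.32/0.000374) = 28.35 · log₁₀(3529)
= 28.35 · (3.5477) = 100.58 mV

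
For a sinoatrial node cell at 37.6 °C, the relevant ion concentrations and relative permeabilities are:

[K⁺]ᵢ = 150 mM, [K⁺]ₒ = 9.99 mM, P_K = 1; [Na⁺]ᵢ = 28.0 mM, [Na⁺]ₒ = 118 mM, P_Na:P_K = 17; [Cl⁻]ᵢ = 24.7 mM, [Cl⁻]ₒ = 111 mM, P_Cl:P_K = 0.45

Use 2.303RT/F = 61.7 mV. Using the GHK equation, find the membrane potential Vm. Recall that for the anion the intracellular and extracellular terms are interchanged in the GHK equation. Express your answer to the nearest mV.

Vm = 61.7 · log₁₀[(Σ P·[cation]ₒ + Σ P·[anion]ᵢ) / (Σ P·[cation]ᵢ + Σ P·[anion]ₒ)]
Numerator = 1×9.99 + 17×118 + 0.45×24.7 = 2027
Denominator = 1×150 + 17×28.0 + 0.45×111 = 676
Vm = 61.7 · log₁₀(2.9989) = 61.7 × (0.4770) = 29.43 mV

29 mV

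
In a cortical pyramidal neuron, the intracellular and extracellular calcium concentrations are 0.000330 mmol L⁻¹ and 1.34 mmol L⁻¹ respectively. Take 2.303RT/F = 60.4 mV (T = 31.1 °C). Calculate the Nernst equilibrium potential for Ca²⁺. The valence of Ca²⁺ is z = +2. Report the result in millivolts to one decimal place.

E = (60.4/z) · log₁₀([Ca²⁺]_out/[Ca²⁺]_in) with z = +2.
= (60.4/2) · log₁₀(1.34/0.000330) = 30.20 · log₁₀(4061)
= 30.20 · (3.6086) = 108.98 mV

109.0 mV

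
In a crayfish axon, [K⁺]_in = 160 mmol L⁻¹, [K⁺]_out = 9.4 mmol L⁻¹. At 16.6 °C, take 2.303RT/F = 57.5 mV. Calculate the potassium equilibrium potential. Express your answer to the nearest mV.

E = (57.5/z) · log₁₀([K⁺]_out/[K⁺]_in) with z = +1.
= (57.5/1) · log₁₀(9.4/160) = 57.50 · log₁₀(0.05875)
= 57.50 · (-1.2310) = -70.78 mV

-71 mV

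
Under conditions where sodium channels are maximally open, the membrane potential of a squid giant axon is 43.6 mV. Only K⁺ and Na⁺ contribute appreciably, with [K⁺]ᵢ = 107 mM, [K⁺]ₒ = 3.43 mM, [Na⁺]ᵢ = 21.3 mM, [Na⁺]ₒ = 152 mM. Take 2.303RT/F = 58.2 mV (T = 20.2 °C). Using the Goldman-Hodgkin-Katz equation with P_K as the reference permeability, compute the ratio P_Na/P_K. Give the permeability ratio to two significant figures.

18

Let α = P_Na/P_K. GHK: Vm = 58.2·log₁₀[(Kₒ + α·Naₒ)/(Kᵢ + α·Naᵢ)].
10^(Vm/58.2) = 10^(43.6/58.2) = 5.6123
So 5.6123·(Kᵢ + α·Naᵢ) = Kₒ + α·Naₒ → α = (5.6123·107.0 − 3.43) / (152.0 − 5.6123·21.3)
α = (600.5 − 3.43) / (152.0 − 119.5) = 597.1/32.46 = 18.4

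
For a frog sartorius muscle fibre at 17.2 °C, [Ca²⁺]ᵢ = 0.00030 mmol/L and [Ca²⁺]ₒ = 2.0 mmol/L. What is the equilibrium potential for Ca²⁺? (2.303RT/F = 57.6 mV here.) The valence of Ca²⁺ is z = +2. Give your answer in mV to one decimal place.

E = (57.6/z) · log₁₀([Ca²⁺]_out/[Ca²⁺]_in) with z = +2.
= (57.6/2) · log₁₀(2.0/0.00030) = 28.80 · log₁₀(6667)
= 28.80 · (3.8239) = 110.13 mV

110.1 mV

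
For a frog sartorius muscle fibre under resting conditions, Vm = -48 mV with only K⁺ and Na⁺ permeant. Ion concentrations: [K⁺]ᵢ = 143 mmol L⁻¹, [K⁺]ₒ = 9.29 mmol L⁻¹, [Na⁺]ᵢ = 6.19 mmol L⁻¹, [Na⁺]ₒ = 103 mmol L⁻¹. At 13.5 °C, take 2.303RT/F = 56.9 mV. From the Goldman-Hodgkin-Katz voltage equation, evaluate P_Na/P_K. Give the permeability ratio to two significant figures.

Let α = P_Na/P_K. GHK: Vm = 56.9·log₁₀[(Kₒ + α·Naₒ)/(Kᵢ + α·Naᵢ)].
10^(Vm/56.9) = 10^(-48.0/56.9) = 0.14336
So 0.14336·(Kᵢ + α·Naᵢ) = Kₒ + α·Naₒ → α = (0.14336·143.0 − 9.29) / (103.0 − 0.14336·6.19)
α = (20.5 − 9.29) / (103.0 − 0.8874) = 11.21/102.1 = 0.1098

0.11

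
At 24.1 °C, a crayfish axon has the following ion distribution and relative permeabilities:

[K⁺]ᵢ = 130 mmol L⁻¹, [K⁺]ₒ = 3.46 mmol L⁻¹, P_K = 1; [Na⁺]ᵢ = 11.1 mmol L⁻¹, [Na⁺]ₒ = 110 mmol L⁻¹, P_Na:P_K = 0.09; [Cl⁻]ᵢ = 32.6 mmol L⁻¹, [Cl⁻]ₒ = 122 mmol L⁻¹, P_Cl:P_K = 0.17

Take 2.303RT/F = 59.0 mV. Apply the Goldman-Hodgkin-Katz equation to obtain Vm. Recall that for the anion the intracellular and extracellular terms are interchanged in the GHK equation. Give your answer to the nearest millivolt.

Vm = 59.0 · log₁₀[(Σ P·[cation]ₒ + Σ P·[anion]ᵢ) / (Σ P·[cation]ᵢ + Σ P·[anion]ₒ)]
Numerator = 1×3.46 + 0.09×110 + 0.17×32.6 = 18.9
Denominator = 1×130 + 0.09×11.1 + 0.17×122 = 151.7
Vm = 59.0 · log₁₀(0.12457) = 59.0 × (-0.9046) = -53.37 mV

-53 mV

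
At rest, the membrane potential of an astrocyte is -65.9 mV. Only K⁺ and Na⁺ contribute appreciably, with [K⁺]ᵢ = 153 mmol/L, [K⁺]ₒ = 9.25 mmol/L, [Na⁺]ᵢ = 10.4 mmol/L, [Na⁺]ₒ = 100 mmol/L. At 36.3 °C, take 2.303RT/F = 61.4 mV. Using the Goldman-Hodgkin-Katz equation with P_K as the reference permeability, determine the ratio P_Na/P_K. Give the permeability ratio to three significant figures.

0.0371

Let α = P_Na/P_K. GHK: Vm = 61.4·log₁₀[(Kₒ + α·Naₒ)/(Kᵢ + α·Naᵢ)].
10^(Vm/61.4) = 10^(-65.9/61.4) = 0.084471
So 0.084471·(Kᵢ + α·Naᵢ) = Kₒ + α·Naₒ → α = (0.084471·153.0 − 9.25) / (100.0 − 0.084471·10.4)
α = (12.92 − 9.25) / (100.0 − 0.8785) = 3.674/99.12 = 0.03707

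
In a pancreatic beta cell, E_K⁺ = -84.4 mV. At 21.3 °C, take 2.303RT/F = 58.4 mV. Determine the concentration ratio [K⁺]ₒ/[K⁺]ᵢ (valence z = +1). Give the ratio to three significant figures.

0.0359

log₁₀([out]/[in]) = E·z/(58.4) = -84.4 × 1 / 58.4 = -1.4452
[out]/[in] = 10^(-1.4452) = 0.03588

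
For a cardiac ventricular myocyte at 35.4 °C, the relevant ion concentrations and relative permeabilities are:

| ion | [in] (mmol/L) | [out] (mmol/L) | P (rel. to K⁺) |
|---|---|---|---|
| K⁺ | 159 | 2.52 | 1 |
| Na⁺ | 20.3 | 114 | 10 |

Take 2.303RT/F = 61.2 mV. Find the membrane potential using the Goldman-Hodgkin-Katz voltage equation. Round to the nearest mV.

Vm = 61.2 · log₁₀[(Σ P·[cation]ₒ + Σ P·[anion]ᵢ) / (Σ P·[cation]ᵢ + Σ P·[anion]ₒ)]
Numerator = 1×2.52 + 10×114 = 1143
Denominator = 1×159 + 10×20.3 = 362
Vm = 61.2 · log₁₀(3.1561) = 61.2 × (0.4992) = 30.55 mV

31 mV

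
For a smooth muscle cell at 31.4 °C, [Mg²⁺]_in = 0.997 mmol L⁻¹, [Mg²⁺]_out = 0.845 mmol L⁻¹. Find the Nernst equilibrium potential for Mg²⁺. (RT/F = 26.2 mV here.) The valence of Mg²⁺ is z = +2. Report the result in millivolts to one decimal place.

E = (26.2/z) · ln([Mg²⁺]_out/[Mg²⁺]_in) with z = +2.
= (26.2/2) · ln(0.845/0.997) = 13.10 · ln(0.8475)
= 13.10 · (-0.1654) = -2.17 mV

-2.2 mV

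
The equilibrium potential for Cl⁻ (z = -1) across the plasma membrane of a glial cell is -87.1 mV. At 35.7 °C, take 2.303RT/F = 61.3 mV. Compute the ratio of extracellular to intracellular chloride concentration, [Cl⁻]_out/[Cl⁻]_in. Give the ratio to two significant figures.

26

log₁₀([out]/[in]) = E·z/(61.3) = -87.1 × -1 / 61.3 = 1.4209
[out]/[in] = 10^(1.4209) = 26.36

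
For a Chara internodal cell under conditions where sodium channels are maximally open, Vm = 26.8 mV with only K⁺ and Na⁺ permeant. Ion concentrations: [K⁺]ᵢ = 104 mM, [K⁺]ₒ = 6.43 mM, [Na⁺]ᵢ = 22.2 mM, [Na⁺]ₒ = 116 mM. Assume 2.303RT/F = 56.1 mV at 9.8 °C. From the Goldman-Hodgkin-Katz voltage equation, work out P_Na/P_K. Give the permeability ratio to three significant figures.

Let α = P_Na/P_K. GHK: Vm = 56.1·log₁₀[(Kₒ + α·Naₒ)/(Kᵢ + α·Naᵢ)].
10^(Vm/56.1) = 10^(26.8/56.1) = 3.0041
So 3.0041·(Kᵢ + α·Naᵢ) = Kₒ + α·Naₒ → α = (3.0041·104.0 − 6.43) / (116.0 − 3.0041·22.2)
α = (312.4 − 6.43) / (116.0 − 66.69) = 306/49.31 = 6.206

6.21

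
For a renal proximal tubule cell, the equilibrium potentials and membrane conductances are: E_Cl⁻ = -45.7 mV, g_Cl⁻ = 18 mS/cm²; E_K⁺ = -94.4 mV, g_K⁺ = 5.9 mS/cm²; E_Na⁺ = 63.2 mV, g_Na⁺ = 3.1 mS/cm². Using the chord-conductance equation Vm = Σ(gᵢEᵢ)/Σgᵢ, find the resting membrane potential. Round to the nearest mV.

-44 mV

Σ gᵢEᵢ = 18·(-45.7) + 5.9·(-94.4) + 3.1·(63.2) = -1183.64
Σ gᵢ = 18 + 5.9 + 3.1 = 27
Vm = -1183.64 / 27 = -43.84 mV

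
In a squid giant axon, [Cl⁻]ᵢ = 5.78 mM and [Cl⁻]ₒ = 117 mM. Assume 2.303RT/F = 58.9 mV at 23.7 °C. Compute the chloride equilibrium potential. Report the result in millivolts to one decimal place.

E = (58.9/z) · log₁₀([Cl⁻]_out/[Cl⁻]_in) with z = -1.
For an anion, dividing by z = -1 reverses the sign.
= (58.9/-1) · log₁₀(117/5.78) = -58.90 · log₁₀(20.24)
= -58.90 · (1.3063) = -76.94 mV

-76.9 mV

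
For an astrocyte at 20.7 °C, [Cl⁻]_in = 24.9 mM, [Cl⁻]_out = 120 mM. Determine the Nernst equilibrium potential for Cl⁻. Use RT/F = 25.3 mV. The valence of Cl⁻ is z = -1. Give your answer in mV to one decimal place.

E = (25.3/z) · ln([Cl⁻]_out/[Cl⁻]_in) with z = -1.
For an anion, dividing by z = -1 reverses the sign.
= (25.3/-1) · ln(120/24.9) = -25.30 · ln(4.819)
= -25.30 · (1.5726) = -39.79 mV

-39.8 mV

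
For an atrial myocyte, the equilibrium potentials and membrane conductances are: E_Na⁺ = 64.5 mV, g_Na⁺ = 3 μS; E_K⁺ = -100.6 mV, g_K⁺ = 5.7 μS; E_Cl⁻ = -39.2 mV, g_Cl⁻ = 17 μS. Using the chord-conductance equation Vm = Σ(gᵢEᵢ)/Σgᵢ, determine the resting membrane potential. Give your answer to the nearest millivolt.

-41 mV

Σ gᵢEᵢ = 3·(64.5) + 5.7·(-100.6) + 17·(-39.2) = -1046.32
Σ gᵢ = 3 + 5.7 + 17 = 25.7
Vm = -1046.32 / 25.7 = -40.71 mV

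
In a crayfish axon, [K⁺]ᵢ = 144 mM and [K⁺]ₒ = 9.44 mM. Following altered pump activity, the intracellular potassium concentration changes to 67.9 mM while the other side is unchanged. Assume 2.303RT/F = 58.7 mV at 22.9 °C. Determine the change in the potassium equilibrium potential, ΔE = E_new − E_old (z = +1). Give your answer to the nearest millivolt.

19 mV

E_old = (58.7/1)·log₁₀(9.44/144) = -69.47 mV
E_new = (58.7/1)·log₁₀(9.44/67.9) = -50.30 mV
ΔE = -50.30 − (-69.47) = 19.17 mV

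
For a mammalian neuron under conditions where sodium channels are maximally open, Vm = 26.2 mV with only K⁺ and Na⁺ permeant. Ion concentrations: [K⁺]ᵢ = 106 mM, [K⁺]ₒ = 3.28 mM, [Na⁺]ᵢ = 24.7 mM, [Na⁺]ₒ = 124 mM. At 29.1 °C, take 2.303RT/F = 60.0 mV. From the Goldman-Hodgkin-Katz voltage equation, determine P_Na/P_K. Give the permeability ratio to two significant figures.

5.1

Let α = P_Na/P_K. GHK: Vm = 60.0·log₁₀[(Kₒ + α·Naₒ)/(Kᵢ + α·Naᵢ)].
10^(Vm/60.0) = 10^(26.2/60.0) = 2.7332
So 2.7332·(Kᵢ + α·Naᵢ) = Kₒ + α·Naₒ → α = (2.7332·106.0 − 3.28) / (124.0 − 2.7332·24.7)
α = (289.7 − 3.28) / (124.0 − 67.51) = 286.4/56.49 = 5.07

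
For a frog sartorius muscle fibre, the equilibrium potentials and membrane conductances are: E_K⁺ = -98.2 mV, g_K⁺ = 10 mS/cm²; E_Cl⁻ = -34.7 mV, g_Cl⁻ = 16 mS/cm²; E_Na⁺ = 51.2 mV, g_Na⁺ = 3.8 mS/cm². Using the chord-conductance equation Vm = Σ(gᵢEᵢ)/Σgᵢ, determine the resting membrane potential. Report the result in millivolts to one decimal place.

-45.1 mV

Σ gᵢEᵢ = 10·(-98.2) + 16·(-34.7) + 3.8·(51.2) = -1342.64
Σ gᵢ = 10 + 16 + 3.8 = 29.8
Vm = -1342.64 / 29.8 = -45.06 mV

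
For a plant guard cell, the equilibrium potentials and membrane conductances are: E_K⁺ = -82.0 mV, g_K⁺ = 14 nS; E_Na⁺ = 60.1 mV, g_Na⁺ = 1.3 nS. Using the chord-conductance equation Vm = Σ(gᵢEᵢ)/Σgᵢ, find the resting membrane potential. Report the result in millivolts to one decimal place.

-69.9 mV

Σ gᵢEᵢ = 14·(-82.0) + 1.3·(60.1) = -1069.87
Σ gᵢ = 14 + 1.3 = 15.3
Vm = -1069.87 / 15.3 = -69.93 mV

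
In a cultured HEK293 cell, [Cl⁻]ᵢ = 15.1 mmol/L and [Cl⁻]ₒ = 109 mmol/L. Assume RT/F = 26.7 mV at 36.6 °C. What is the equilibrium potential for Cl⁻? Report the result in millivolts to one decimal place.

-52.8 mV

E = (26.7/z) · ln([Cl⁻]_out/[Cl⁻]_in) with z = -1.
For an anion, dividing by z = -1 reverses the sign.
= (26.7/-1) · ln(109/15.1) = -26.70 · ln(7.219)
= -26.70 · (1.9767) = -52.78 mV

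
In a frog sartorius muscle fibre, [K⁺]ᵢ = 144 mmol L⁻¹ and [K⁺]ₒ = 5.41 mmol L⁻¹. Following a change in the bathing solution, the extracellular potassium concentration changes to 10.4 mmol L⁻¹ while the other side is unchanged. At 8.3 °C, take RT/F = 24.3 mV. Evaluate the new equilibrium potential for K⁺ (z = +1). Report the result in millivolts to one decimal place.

After the shift: [K⁺]_out = 10.4, [K⁺]_in = 144 mmol L⁻¹.
E_new = (24.3/1)·ln(10.4/144) = 24.30 · (-2.6280) = -63.86 mV

-63.9 mV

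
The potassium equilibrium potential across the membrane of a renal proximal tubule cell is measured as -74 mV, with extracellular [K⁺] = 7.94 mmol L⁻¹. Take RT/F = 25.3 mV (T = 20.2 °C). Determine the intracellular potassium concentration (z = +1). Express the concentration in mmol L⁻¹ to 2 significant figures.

150 mmol L⁻¹

Nernst: E = (25.3/1) · ln([out]/[in]), so ln([out]/[in]) = -74.0 × 1 / 25.3 = -2.9249.
[out]/[in] = e^(-2.9249) = 0.05367.
[in] = 7.94 / 0.05367 = 147.9 mmol L⁻¹.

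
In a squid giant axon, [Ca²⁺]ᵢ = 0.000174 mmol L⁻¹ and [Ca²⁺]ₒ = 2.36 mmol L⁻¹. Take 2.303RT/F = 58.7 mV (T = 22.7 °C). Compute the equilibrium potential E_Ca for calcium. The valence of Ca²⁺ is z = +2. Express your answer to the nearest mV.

E = (58.7/z) · log₁₀([Ca²⁺]_out/[Ca²⁺]_in) with z = +2.
= (58.7/2) · log₁₀(2.36/0.000174) = 29.35 · log₁₀(1.356e+04)
= 29.35 · (4.1324) = 121.28 mV

121 mV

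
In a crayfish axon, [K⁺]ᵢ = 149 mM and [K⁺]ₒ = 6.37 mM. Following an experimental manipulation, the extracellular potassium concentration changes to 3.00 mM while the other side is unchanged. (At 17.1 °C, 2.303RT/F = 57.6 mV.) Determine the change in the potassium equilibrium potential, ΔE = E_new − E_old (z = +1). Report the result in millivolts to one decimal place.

-18.8 mV

E_old = (57.6/1)·log₁₀(6.37/149) = -78.86 mV
E_new = (57.6/1)·log₁₀(3.00/149) = -97.69 mV
ΔE = -97.69 − (-78.86) = -18.84 mV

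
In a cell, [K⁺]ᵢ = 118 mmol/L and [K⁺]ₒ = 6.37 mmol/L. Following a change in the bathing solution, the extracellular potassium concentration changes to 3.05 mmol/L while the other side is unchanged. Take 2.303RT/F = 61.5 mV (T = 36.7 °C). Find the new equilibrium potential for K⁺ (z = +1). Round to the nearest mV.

After the shift: [K⁺]_out = 3.05, [K⁺]_in = 118 mmol/L.
E_new = (61.5/1)·log₁₀(3.05/118) = 61.50 · (-1.5876) = -97.64 mV

-98 mV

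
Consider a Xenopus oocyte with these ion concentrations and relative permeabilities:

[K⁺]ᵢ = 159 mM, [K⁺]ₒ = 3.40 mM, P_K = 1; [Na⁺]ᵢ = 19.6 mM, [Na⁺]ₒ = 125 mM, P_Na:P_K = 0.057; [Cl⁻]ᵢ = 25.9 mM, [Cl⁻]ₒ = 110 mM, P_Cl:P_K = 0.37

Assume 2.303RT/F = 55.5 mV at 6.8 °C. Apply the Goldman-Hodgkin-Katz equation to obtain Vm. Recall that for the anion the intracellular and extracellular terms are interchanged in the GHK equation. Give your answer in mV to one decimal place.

Vm = 55.5 · log₁₀[(Σ P·[cation]ₒ + Σ P·[anion]ᵢ) / (Σ P·[cation]ᵢ + Σ P·[anion]ₒ)]
Numerator = 1×3.40 + 0.057×125 + 0.37×25.9 = 20.11
Denominator = 1×159 + 0.057×19.6 + 0.37×110 = 200.8
Vm = 55.5 · log₁₀(0.10013) = 55.5 × (-0.9994) = -55.47 mV

-55.5 mV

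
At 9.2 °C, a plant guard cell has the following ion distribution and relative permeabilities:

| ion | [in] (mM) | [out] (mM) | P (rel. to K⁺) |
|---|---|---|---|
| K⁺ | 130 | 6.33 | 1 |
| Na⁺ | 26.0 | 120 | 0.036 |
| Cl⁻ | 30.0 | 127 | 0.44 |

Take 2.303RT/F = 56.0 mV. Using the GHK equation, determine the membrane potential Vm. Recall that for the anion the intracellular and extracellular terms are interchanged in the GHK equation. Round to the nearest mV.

Vm = 56.0 · log₁₀[(Σ P·[cation]ₒ + Σ P·[anion]ᵢ) / (Σ P·[cation]ᵢ + Σ P·[anion]ₒ)]
Numerator = 1×6.33 + 0.036×120 + 0.44×30.0 = 23.85
Denominator = 1×130 + 0.036×26.0 + 0.44×127 = 186.8
Vm = 56.0 · log₁₀(0.12767) = 56.0 × (-0.8939) = -50.06 mV

-50 mV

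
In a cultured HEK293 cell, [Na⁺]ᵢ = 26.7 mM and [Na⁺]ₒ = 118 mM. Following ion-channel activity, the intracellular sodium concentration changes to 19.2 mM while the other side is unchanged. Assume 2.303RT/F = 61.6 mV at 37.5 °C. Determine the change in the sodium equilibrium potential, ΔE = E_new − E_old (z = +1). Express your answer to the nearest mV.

E_old = (61.6/1)·log₁₀(118/26.7) = 39.75 mV
E_new = (61.6/1)·log₁₀(118/19.2) = 48.58 mV
ΔE = 48.58 − (39.75) = 8.82 mV

9 mV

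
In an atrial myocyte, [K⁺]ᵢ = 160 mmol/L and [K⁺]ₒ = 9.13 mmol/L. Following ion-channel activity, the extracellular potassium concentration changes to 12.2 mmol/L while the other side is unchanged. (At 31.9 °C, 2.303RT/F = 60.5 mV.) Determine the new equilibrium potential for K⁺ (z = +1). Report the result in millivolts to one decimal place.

After the shift: [K⁺]_out = 12.2, [K⁺]_in = 160 mmol/L.
E_new = (60.5/1)·log₁₀(12.2/160) = 60.50 · (-1.1178) = -67.62 mV

-67.6 mV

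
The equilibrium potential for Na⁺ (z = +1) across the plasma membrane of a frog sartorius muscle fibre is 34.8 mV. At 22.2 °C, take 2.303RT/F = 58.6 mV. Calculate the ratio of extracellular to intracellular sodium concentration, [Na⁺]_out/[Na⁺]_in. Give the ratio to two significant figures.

3.9

log₁₀([out]/[in]) = E·z/(58.6) = 34.8 × 1 / 58.6 = 0.5939
[out]/[in] = 10^(0.5939) = 3.925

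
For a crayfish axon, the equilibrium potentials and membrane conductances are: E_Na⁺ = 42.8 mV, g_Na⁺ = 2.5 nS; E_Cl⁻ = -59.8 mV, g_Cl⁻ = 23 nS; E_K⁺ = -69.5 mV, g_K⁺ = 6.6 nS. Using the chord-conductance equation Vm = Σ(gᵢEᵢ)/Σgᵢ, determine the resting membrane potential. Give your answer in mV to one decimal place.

Σ gᵢEᵢ = 2.5·(42.8) + 23·(-59.8) + 6.6·(-69.5) = -1727.10
Σ gᵢ = 2.5 + 23 + 6.6 = 32.1
Vm = -1727.10 / 32.1 = -53.80 mV

-53.8 mV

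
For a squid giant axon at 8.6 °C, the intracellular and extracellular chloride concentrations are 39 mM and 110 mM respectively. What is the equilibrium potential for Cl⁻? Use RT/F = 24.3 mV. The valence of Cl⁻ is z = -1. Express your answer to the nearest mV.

-25 mV

E = (24.3/z) · ln([Cl⁻]_out/[Cl⁻]_in) with z = -1.
For an anion, dividing by z = -1 reverses the sign.
= (24.3/-1) · ln(110/39) = -24.30 · ln(2.821)
= -24.30 · (1.0369) = -25.20 mV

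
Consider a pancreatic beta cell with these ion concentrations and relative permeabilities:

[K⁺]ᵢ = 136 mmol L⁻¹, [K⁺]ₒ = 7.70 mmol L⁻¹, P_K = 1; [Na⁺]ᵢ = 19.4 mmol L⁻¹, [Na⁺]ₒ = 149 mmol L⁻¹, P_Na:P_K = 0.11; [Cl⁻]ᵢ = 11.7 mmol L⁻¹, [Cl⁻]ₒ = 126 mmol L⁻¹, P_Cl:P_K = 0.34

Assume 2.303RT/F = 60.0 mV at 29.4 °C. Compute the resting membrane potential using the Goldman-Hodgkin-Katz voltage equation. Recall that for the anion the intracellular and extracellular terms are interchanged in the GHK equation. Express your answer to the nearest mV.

Vm = 60.0 · log₁₀[(Σ P·[cation]ₒ + Σ P·[anion]ᵢ) / (Σ P·[cation]ᵢ + Σ P·[anion]ₒ)]
Numerator = 1×7.70 + 0.11×149 + 0.34×11.7 = 28.07
Denominator = 1×136 + 0.11×19.4 + 0.34×126 = 181
Vm = 60.0 · log₁₀(0.15509) = 60.0 × (-0.8094) = -48.56 mV

-49 mV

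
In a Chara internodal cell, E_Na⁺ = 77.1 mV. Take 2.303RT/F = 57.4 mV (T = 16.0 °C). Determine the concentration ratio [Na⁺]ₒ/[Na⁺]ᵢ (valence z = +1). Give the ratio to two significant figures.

log₁₀([out]/[in]) = E·z/(57.4) = 77.1 × 1 / 57.4 = 1.3432
[out]/[in] = 10^(1.3432) = 22.04

22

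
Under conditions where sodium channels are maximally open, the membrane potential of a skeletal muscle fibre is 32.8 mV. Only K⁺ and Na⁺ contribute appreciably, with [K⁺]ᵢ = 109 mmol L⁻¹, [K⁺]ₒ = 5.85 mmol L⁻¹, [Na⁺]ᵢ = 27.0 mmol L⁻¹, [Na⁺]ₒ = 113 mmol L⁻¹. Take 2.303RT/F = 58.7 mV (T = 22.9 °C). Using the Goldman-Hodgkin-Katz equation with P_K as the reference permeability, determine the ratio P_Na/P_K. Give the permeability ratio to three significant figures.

Let α = P_Na/P_K. GHK: Vm = 58.7·log₁₀[(Kₒ + α·Naₒ)/(Kᵢ + α·Naᵢ)].
10^(Vm/58.7) = 10^(32.8/58.7) = 3.6205
So 3.6205·(Kᵢ + α·Naᵢ) = Kₒ + α·Naₒ → α = (3.6205·109.0 − 5.85) / (113.0 − 3.6205·27.0)
α = (394.6 − 5.85) / (113.0 − 97.75) = 388.8/15.25 = 25.5

25.5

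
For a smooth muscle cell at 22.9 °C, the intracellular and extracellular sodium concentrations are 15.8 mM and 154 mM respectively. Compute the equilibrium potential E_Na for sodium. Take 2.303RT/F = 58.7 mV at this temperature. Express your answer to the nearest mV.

E = (58.7/z) · log₁₀([Na⁺]_out/[Na⁺]_in) with z = +1.
= (58.7/1) · log₁₀(154/15.8) = 58.70 · log₁₀(9.747)
= 58.70 · (0.9889) = 58.05 mV

58 mV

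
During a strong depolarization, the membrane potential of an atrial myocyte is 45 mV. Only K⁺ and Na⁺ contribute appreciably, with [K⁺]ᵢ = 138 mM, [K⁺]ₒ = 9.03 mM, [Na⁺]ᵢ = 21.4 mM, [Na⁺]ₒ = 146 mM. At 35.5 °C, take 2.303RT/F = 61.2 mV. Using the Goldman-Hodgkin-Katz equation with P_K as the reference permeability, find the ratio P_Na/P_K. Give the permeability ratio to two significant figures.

Let α = P_Na/P_K. GHK: Vm = 61.2·log₁₀[(Kₒ + α·Naₒ)/(Kᵢ + α·Naᵢ)].
10^(Vm/61.2) = 10^(45.0/61.2) = 5.4362
So 5.4362·(Kᵢ + α·Naᵢ) = Kₒ + α·Naₒ → α = (5.4362·138.0 − 9.03) / (146.0 − 5.4362·21.4)
α = (750.2 − 9.03) / (146.0 − 116.3) = 741.2/29.67 = 24.98

25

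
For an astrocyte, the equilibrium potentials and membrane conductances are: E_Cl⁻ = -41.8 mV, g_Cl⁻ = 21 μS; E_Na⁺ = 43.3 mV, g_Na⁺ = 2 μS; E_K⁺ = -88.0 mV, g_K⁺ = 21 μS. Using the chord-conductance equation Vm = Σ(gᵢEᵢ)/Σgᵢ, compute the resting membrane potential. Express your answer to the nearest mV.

Σ gᵢEᵢ = 21·(-41.8) + 2·(43.3) + 21·(-88.0) = -2639.20
Σ gᵢ = 21 + 2 + 21 = 44
Vm = -2639.20 / 44 = -59.98 mV

-60 mV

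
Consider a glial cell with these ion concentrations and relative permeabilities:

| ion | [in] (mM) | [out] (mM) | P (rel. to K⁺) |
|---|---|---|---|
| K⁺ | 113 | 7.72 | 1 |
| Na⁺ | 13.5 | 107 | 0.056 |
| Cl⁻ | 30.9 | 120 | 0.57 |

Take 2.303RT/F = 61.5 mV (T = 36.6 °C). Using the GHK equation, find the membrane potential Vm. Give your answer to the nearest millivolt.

-47 mV

Vm = 61.5 · log₁₀[(Σ P·[cation]ₒ + Σ P·[anion]ᵢ) / (Σ P·[cation]ᵢ + Σ P·[anion]ₒ)]
Numerator = 1×7.72 + 0.056×107 + 0.57×30.9 = 31.32
Denominator = 1×113 + 0.056×13.5 + 0.57×120 = 182.2
Vm = 61.5 · log₁₀(0.17197) = 61.5 × (-0.7646) = -47.02 mV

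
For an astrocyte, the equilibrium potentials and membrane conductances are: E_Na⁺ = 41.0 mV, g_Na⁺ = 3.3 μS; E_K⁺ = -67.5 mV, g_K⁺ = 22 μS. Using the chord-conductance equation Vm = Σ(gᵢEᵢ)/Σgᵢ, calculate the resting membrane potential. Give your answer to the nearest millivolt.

-53 mV

Σ gᵢEᵢ = 3.3·(41.0) + 22·(-67.5) = -1349.70
Σ gᵢ = 3.3 + 22 = 25.3
Vm = -1349.70 / 25.3 = -53.35 mV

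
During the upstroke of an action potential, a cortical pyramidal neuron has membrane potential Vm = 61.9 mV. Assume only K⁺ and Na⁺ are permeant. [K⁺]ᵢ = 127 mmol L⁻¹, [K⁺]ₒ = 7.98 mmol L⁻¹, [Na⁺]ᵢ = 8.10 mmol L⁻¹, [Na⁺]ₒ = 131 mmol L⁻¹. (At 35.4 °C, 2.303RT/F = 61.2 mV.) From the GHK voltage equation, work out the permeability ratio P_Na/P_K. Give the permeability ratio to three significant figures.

Let α = P_Na/P_K. GHK: Vm = 61.2·log₁₀[(Kₒ + α·Naₒ)/(Kᵢ + α·Naᵢ)].
10^(Vm/61.2) = 10^(61.9/61.2) = 10.267
So 10.267·(Kᵢ + α·Naᵢ) = Kₒ + α·Naₒ → α = (10.267·127.0 − 7.98) / (131.0 − 10.267·8.1)
α = (1304 − 7.98) / (131.0 − 83.16) = 1296/47.84 = 27.09

27.1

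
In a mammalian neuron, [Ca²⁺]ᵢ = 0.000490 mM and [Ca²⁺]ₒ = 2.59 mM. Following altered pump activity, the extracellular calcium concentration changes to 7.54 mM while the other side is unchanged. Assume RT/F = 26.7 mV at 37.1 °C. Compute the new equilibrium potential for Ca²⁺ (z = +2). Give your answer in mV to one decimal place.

After the shift: [Ca²⁺]_out = 7.54, [Ca²⁺]_in = 0.000490 mM.
E_new = (26.7/2)·ln(7.54/0.000490) = 13.35 · (9.6413) = 128.71 mV

128.7 mV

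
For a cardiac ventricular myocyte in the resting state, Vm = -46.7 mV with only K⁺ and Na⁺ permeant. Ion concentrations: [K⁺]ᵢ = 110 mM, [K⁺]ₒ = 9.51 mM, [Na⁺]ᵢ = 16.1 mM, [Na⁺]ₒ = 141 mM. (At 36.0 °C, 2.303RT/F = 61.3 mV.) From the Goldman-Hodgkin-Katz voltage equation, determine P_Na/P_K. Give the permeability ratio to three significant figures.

0.0689

Let α = P_Na/P_K. GHK: Vm = 61.3·log₁₀[(Kₒ + α·Naₒ)/(Kᵢ + α·Naᵢ)].
10^(Vm/61.3) = 10^(-46.7/61.3) = 0.17305
So 0.17305·(Kᵢ + α·Naᵢ) = Kₒ + α·Naₒ → α = (0.17305·110.0 − 9.51) / (141.0 − 0.17305·16.1)
α = (19.04 − 9.51) / (141.0 − 2.786) = 9.526/138.2 = 0.06892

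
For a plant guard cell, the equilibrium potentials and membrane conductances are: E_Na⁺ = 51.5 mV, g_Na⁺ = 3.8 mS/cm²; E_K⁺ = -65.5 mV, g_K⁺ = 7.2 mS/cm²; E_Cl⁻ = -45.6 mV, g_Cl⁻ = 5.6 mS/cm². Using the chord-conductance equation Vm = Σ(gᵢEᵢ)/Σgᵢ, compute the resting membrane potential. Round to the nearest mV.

Σ gᵢEᵢ = 3.8·(51.5) + 7.2·(-65.5) + 5.6·(-45.6) = -531.26
Σ gᵢ = 3.8 + 7.2 + 5.6 = 16.6
Vm = -531.26 / 16.6 = -32.00 mV

-32 mV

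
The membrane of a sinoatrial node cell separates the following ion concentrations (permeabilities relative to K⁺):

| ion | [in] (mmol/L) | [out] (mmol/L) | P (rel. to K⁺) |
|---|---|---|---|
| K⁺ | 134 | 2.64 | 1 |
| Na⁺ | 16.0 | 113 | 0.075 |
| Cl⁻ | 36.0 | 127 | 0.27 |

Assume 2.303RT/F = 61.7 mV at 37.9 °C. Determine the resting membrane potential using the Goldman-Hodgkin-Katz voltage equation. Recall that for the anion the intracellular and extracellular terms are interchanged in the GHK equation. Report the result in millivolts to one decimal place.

Vm = 61.7 · log₁₀[(Σ P·[cation]ₒ + Σ P·[anion]ᵢ) / (Σ P·[cation]ᵢ + Σ P·[anion]ₒ)]
Numerator = 1×2.64 + 0.075×113 + 0.27×36.0 = 20.84
Denominator = 1×134 + 0.075×16.0 + 0.27×127 = 169.5
Vm = 61.7 · log₁₀(0.12293) = 61.7 × (-0.9104) = -56.17 mV

-56.2 mV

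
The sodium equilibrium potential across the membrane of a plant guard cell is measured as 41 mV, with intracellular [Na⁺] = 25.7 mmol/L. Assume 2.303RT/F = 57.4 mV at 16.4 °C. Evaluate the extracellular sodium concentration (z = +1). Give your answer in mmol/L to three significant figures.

Nernst: E = (57.4/1) · log₁₀([out]/[in]), so log₁₀([out]/[in]) = 41.0 × 1 / 57.4 = 0.7143.
[out]/[in] = 10^(0.7143) = 5.179.
[out] = 5.179 × 25.7 = 133.1 mmol/L.

133 mmol/L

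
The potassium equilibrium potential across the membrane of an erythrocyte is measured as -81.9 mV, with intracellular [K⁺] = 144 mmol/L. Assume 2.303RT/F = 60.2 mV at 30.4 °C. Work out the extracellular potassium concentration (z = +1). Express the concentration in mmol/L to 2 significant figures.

6.3 mmol/L

Nernst: E = (60.2/1) · log₁₀([out]/[in]), so log₁₀([out]/[in]) = -81.9 × 1 / 60.2 = -1.3605.
[out]/[in] = 10^(-1.3605) = 0.0436.
[out] = 0.0436 × 144 = 6.279 mmol/L.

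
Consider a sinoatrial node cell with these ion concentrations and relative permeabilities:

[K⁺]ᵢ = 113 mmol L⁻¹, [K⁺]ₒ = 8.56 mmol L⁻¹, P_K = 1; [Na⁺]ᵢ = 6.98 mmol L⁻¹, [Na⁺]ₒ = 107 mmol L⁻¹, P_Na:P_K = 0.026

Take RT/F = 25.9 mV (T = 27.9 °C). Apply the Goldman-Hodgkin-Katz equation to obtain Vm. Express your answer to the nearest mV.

Vm = 25.9 · ln[(Σ P·[cation]ₒ + Σ P·[anion]ᵢ) / (Σ P·[cation]ᵢ + Σ P·[anion]ₒ)]
Numerator = 1×8.56 + 0.026×107 = 11.34
Denominator = 1×113 + 0.026×6.98 = 113.2
Vm = 25.9 · ln(0.10021) = 25.9 × (-2.3005) = -59.58 mV

-60 mV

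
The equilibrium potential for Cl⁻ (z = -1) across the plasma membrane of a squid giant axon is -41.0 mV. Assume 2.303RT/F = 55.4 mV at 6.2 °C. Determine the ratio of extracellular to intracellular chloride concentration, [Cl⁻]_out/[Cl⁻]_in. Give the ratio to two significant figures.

log₁₀([out]/[in]) = E·z/(55.4) = -41.0 × -1 / 55.4 = 0.7401
[out]/[in] = 10^(0.7401) = 5.496

5.5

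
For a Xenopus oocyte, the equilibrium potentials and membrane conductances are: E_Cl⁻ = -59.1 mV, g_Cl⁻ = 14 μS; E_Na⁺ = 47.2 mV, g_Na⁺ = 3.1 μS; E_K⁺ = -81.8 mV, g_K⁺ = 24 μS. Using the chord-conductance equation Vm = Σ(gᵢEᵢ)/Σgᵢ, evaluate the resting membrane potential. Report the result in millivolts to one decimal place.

Σ gᵢEᵢ = 14·(-59.1) + 3.1·(47.2) + 24·(-81.8) = -2644.28
Σ gᵢ = 14 + 3.1 + 24 = 41.1
Vm = -2644.28 / 41.1 = -64.34 mV

-64.3 mV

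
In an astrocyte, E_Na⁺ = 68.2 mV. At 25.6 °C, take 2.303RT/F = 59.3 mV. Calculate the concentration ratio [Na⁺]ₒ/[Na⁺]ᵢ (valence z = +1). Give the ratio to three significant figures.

log₁₀([out]/[in]) = E·z/(59.3) = 68.2 × 1 / 59.3 = 1.1501
[out]/[in] = 10^(1.1501) = 14.13

14.1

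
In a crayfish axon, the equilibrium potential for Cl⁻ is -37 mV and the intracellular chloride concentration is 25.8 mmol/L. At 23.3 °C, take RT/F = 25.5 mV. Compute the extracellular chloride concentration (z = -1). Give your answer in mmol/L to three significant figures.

110 mmol/L

Nernst: E = (25.5/-1) · ln([out]/[in]), so ln([out]/[in]) = -37.0 × -1 / 25.5 = 1.4510.
[out]/[in] = e^(1.4510) = 4.267.
[out] = 4.267 × 25.8 = 110.1 mmol/L.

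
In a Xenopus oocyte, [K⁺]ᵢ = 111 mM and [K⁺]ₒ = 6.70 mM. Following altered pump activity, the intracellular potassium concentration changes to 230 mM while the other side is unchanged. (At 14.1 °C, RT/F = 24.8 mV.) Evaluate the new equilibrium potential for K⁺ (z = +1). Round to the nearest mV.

After the shift: [K⁺]_out = 6.70, [K⁺]_in = 230 mM.
E_new = (24.8/1)·ln(6.70/230) = 24.80 · (-3.5360) = -87.69 mV

-88 mV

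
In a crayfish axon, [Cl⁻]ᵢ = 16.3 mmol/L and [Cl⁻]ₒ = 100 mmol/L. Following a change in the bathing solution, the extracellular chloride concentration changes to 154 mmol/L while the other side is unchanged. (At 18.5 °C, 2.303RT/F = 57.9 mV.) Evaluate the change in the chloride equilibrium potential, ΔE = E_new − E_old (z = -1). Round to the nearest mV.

E_old = (57.9/-1)·log₁₀(100/16.3) = -45.61 mV
E_new = (57.9/-1)·log₁₀(154/16.3) = -56.47 mV
ΔE = -56.47 − (-45.61) = -10.86 mV

-11 mV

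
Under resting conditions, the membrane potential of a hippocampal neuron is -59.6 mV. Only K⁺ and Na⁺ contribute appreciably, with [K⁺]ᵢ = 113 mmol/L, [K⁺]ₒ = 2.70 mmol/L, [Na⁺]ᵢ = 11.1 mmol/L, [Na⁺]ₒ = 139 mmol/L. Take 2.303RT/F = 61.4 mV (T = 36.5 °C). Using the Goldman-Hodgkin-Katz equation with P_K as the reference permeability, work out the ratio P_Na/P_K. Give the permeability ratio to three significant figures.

0.0681

Let α = P_Na/P_K. GHK: Vm = 61.4·log₁₀[(Kₒ + α·Naₒ)/(Kᵢ + α·Naᵢ)].
10^(Vm/61.4) = 10^(-59.6/61.4) = 0.10698
So 0.10698·(Kᵢ + α·Naᵢ) = Kₒ + α·Naₒ → α = (0.10698·113.0 − 2.7) / (139.0 − 0.10698·11.1)
α = (12.09 − 2.7) / (139.0 − 1.188) = 9.389/137.8 = 0.06813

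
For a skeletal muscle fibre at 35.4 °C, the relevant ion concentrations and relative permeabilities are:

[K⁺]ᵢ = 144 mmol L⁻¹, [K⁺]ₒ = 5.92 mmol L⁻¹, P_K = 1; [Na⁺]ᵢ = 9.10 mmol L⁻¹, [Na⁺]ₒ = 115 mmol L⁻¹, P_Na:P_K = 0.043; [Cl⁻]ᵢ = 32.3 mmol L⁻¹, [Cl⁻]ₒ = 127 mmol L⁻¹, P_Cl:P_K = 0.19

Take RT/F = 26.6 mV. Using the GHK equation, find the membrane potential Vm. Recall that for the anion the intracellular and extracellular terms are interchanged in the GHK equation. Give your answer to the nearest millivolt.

Vm = 26.6 · ln[(Σ P·[cation]ₒ + Σ P·[anion]ᵢ) / (Σ P·[cation]ᵢ + Σ P·[anion]ₒ)]
Numerator = 1×5.92 + 0.043×115 + 0.19×32.3 = 17
Denominator = 1×144 + 0.043×9.10 + 0.19×127 = 168.5
Vm = 26.6 · ln(0.10089) = 26.6 × (-2.2937) = -61.01 mV

-61 mV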